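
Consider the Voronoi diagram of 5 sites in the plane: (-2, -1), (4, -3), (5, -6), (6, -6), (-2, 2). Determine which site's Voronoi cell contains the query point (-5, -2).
Nearest site = (-2, -1)

The Voronoi cell of site s contains exactly those query points closer to s than to any other site. Compute squared distances from q = (-5, -2) to each site:
  (-2 − -5)² + (-1 − -2)² = 10
  (-2 − -5)² + (2 − -2)² = 25
  (4 − -5)² + (-3 − -2)² = 82
  (5 − -5)² + (-6 − -2)² = 116
  (6 − -5)² + (-6 − -2)² = 137
Minimum is attained by (-2, -1), so q lies in its Voronoi cell.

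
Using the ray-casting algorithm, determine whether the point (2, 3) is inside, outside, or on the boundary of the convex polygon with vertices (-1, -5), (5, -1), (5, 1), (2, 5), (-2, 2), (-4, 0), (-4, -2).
The point (2, 3) lies strictly inside the polygon

Cast a horizontal ray to the right from the query point and count how many polygon edges it crosses (each edge strictly once or zero times, handled with the usual half-open convention). 
Parity of crossings → odd ⇒ inside.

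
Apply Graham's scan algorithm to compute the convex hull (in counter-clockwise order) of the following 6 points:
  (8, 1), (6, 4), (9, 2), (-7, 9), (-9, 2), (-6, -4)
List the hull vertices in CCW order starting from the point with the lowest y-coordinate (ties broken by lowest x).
Hull (CCW) = [(-6, -4), (8, 1), (9, 2), (6, 4), (-7, 9), (-9, 2)]

Graham scan procedure:
  1. Find the pivot p₀ = point with lowest y (tie → lowest x): (-6, -4).
  2. Sort the remaining points by polar angle around p₀.
  3. Walk through sorted points, maintaining a stack; pop the top while the last three entries make a non-left turn (cross product ≤ 0).
  4. Final stack is the convex hull in CCW order: (-6, -4), (8, 1), (9, 2), (6, 4), (-7, 9), (-9, 2).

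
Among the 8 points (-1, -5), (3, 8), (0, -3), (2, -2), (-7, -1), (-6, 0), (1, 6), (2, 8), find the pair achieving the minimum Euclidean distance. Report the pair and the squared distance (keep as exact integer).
Pair = ((3, 8), (2, 8)); squared distance = 1

Compute all C(8, 2) = 28 pairwise squared distances (x_i − x_j)² + (y_i − y_j)². The minimum is 1, attained by the pair ((3, 8), (2, 8)).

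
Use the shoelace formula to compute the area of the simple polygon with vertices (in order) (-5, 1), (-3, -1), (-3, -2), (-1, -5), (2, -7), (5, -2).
Area = 67/2

Shoelace formula: Area = (1/2) |Σ_i (x_i · y_{i+1} − x_{i+1} · y_i)| (indices mod n). Compute each cross term:
  (-5)(-1) − (-3)(1) = 8
  (-3)(-2) − (-3)(-1) = 3
  (-3)(-5) − (-1)(-2) = 13
  (-1)(-7) − (2)(-5) = 17
  (2)(-2) − (5)(-7) = 31
  (5)(1) − (-5)(-2) = -5
Sum = 67, so (signed) Area = 67/2 = 67/2, |Area| = 67/2.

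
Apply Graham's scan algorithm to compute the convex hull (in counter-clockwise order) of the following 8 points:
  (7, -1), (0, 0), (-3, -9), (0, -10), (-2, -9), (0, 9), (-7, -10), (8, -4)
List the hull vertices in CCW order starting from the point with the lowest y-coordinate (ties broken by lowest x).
Hull (CCW) = [(-7, -10), (0, -10), (8, -4), (7, -1), (0, 9)]

Graham scan procedure:
  1. Find the pivot p₀ = point with lowest y (tie → lowest x): (-7, -10).
  2. Sort the remaining points by polar angle around p₀.
  3. Walk through sorted points, maintaining a stack; pop the top while the last three entries make a non-left turn (cross product ≤ 0).
  4. Final stack is the convex hull in CCW order: (-7, -10), (0, -10), (8, -4), (7, -1), (0, 9).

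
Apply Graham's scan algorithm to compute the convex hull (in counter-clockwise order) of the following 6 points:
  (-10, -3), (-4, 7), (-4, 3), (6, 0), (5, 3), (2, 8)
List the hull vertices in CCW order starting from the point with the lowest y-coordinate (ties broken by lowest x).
Hull (CCW) = [(-10, -3), (6, 0), (5, 3), (2, 8), (-4, 7)]

Graham scan procedure:
  1. Find the pivot p₀ = point with lowest y (tie → lowest x): (-10, -3).
  2. Sort the remaining points by polar angle around p₀.
  3. Walk through sorted points, maintaining a stack; pop the top while the last three entries make a non-left turn (cross product ≤ 0).
  4. Final stack is the convex hull in CCW order: (-10, -3), (6, 0), (5, 3), (2, 8), (-4, 7).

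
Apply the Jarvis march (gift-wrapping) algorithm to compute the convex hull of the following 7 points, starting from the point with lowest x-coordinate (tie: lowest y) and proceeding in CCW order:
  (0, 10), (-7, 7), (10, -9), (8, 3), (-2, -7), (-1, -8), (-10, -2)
Hull (CCW) = [(-10, -2), (-1, -8), (10, -9), (8, 3), (0, 10), (-7, 7)]

Jarvis march: at each step, from the current hull vertex p, select the next vertex q as the point such that every other point lies strictly to the left of (or on) the directed line p → q. (Equivalently: for every other point r, the cross product (q − p) × (r − p) ≥ 0.)
Starting point (lowest x, tie lowest y): (-10, -2). Wrap until returning to start. Resulting hull: (-10, -2), (-1, -8), (10, -9), (8, 3), (0, 10), (-7, 7).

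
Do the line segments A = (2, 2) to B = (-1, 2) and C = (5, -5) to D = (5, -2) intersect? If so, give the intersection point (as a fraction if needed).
No (intersection of containing lines falls outside at least one segment)

Parametrize and solve: t = -1, s = 7/3. At least one of these is outside [0, 1], so the segments do not intersect.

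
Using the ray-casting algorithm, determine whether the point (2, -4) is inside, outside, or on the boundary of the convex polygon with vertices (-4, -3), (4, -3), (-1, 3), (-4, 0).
The point (2, -4) lies strictly outside the polygon

Cast a horizontal ray to the right from the query point and count how many polygon edges it crosses (each edge strictly once or zero times, handled with the usual half-open convention). 
Parity of crossings → even ⇒ outside.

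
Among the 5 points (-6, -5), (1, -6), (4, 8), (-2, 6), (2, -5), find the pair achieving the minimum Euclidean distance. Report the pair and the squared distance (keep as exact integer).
Pair = ((1, -6), (2, -5)); squared distance = 2

Compute all C(5, 2) = 10 pairwise squared distances (x_i − x_j)² + (y_i − y_j)². The minimum is 2, attained by the pair ((1, -6), (2, -5)).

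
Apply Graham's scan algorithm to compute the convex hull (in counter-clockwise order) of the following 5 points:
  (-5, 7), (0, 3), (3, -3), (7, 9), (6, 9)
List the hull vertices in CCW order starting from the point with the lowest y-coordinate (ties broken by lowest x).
Hull (CCW) = [(3, -3), (7, 9), (6, 9), (-5, 7)]

Graham scan procedure:
  1. Find the pivot p₀ = point with lowest y (tie → lowest x): (3, -3).
  2. Sort the remaining points by polar angle around p₀.
  3. Walk through sorted points, maintaining a stack; pop the top while the last three entries make a non-left turn (cross product ≤ 0).
  4. Final stack is the convex hull in CCW order: (3, -3), (7, 9), (6, 9), (-5, 7).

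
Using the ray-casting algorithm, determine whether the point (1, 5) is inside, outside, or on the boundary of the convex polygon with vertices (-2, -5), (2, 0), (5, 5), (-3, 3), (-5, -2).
The point (1, 5) lies strictly outside the polygon

Cast a horizontal ray to the right from the query point and count how many polygon edges it crosses (each edge strictly once or zero times, handled with the usual half-open convention). 
Parity of crossings → even ⇒ outside.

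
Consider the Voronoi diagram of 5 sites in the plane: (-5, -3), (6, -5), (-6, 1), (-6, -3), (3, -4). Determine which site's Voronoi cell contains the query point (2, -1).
Nearest site = (3, -4)

The Voronoi cell of site s contains exactly those query points closer to s than to any other site. Compute squared distances from q = (2, -1) to each site:
  (3 − 2)² + (-4 − -1)² = 10
  (6 − 2)² + (-5 − -1)² = 32
  (-5 − 2)² + (-3 − -1)² = 53
  (-6 − 2)² + (-3 − -1)² = 68
  (-6 − 2)² + (1 − -1)² = 68
Minimum is attained by (3, -4), so q lies in its Voronoi cell.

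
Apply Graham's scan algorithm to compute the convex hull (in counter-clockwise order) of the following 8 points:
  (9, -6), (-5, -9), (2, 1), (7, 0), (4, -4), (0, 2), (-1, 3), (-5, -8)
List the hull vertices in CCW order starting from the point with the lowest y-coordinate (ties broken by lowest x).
Hull (CCW) = [(-5, -9), (9, -6), (7, 0), (-1, 3), (-5, -8)]

Graham scan procedure:
  1. Find the pivot p₀ = point with lowest y (tie → lowest x): (-5, -9).
  2. Sort the remaining points by polar angle around p₀.
  3. Walk through sorted points, maintaining a stack; pop the top while the last three entries make a non-left turn (cross product ≤ 0).
  4. Final stack is the convex hull in CCW order: (-5, -9), (9, -6), (7, 0), (-1, 3), (-5, -8).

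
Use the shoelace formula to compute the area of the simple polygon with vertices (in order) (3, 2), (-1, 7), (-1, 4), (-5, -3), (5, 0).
Area = 37

Shoelace formula: Area = (1/2) |Σ_i (x_i · y_{i+1} − x_{i+1} · y_i)| (indices mod n). Compute each cross term:
  (3)(7) − (-1)(2) = 23
  (-1)(4) − (-1)(7) = 3
  (-1)(-3) − (-5)(4) = 23
  (-5)(0) − (5)(-3) = 15
  (5)(2) − (3)(0) = 10
Sum = 74, so (signed) Area = 74/2 = 37, |Area| = 37.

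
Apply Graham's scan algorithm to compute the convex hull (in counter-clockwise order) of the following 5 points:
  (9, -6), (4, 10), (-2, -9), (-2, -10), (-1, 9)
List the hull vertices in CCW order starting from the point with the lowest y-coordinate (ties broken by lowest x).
Hull (CCW) = [(-2, -10), (9, -6), (4, 10), (-1, 9), (-2, -9)]

Graham scan procedure:
  1. Find the pivot p₀ = point with lowest y (tie → lowest x): (-2, -10).
  2. Sort the remaining points by polar angle around p₀.
  3. Walk through sorted points, maintaining a stack; pop the top while the last three entries make a non-left turn (cross product ≤ 0).
  4. Final stack is the convex hull in CCW order: (-2, -10), (9, -6), (4, 10), (-1, 9), (-2, -9).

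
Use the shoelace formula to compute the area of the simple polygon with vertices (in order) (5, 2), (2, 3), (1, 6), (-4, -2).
Area = 22

Shoelace formula: Area = (1/2) |Σ_i (x_i · y_{i+1} − x_{i+1} · y_i)| (indices mod n). Compute each cross term:
  (5)(3) − (2)(2) = 11
  (2)(6) − (1)(3) = 9
  (1)(-2) − (-4)(6) = 22
  (-4)(2) − (5)(-2) = 2
Sum = 44, so (signed) Area = 44/2 = 22, |Area| = 22.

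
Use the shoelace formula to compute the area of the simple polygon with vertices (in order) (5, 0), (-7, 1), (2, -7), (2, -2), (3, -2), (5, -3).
Area = 40

Shoelace formula: Area = (1/2) |Σ_i (x_i · y_{i+1} − x_{i+1} · y_i)| (indices mod n). Compute each cross term:
  (5)(1) − (-7)(0) = 5
  (-7)(-7) − (2)(1) = 47
  (2)(-2) − (2)(-7) = 10
  (2)(-2) − (3)(-2) = 2
  (3)(-3) − (5)(-2) = 1
  (5)(0) − (5)(-3) = 15
Sum = 80, so (signed) Area = 80/2 = 40, |Area| = 40.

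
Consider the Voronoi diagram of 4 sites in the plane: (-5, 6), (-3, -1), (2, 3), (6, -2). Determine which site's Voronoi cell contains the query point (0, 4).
Nearest site = (2, 3)

The Voronoi cell of site s contains exactly those query points closer to s than to any other site. Compute squared distances from q = (0, 4) to each site:
  (2 − 0)² + (3 − 4)² = 5
  (-5 − 0)² + (6 − 4)² = 29
  (-3 − 0)² + (-1 − 4)² = 34
  (6 − 0)² + (-2 − 4)² = 72
Minimum is attained by (2, 3), so q lies in its Voronoi cell.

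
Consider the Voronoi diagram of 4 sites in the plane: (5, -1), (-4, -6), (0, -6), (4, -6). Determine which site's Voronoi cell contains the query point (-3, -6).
Nearest site = (-4, -6)

The Voronoi cell of site s contains exactly those query points closer to s than to any other site. Compute squared distances from q = (-3, -6) to each site:
  (-4 − -3)² + (-6 − -6)² = 1
  (0 − -3)² + (-6 − -6)² = 9
  (4 − -3)² + (-6 − -6)² = 49
  (5 − -3)² + (-1 − -6)² = 89
Minimum is attained by (-4, -6), so q lies in its Voronoi cell.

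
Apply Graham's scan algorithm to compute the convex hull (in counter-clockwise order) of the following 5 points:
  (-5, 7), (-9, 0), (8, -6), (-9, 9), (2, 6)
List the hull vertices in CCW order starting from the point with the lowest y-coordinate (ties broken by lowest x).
Hull (CCW) = [(8, -6), (2, 6), (-9, 9), (-9, 0)]

Graham scan procedure:
  1. Find the pivot p₀ = point with lowest y (tie → lowest x): (8, -6).
  2. Sort the remaining points by polar angle around p₀.
  3. Walk through sorted points, maintaining a stack; pop the top while the last three entries make a non-left turn (cross product ≤ 0).
  4. Final stack is the convex hull in CCW order: (8, -6), (2, 6), (-9, 9), (-9, 0).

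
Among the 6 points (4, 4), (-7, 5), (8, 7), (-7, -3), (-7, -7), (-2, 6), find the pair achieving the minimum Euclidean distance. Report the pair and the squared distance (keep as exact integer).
Pair = ((-7, -3), (-7, -7)); squared distance = 16

Compute all C(6, 2) = 15 pairwise squared distances (x_i − x_j)² + (y_i − y_j)². The minimum is 16, attained by the pair ((-7, -3), (-7, -7)).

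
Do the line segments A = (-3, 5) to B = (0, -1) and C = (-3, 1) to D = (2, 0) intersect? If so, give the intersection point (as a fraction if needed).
Yes; intersection at (-7/9, 5/9) (t = 20/27 on AB, s = 4/9 on CD)

Parametrize AB as A + t(B − A) = (-3 + 3 t, 5 + -6 t) and CD as C + s(D − C) = (-3 + 5 s, 1 + -1 s). Solve the linear system for (t, s). Determinant = -27 ≠ 0, so a unique intersection of the containing lines exists. Solution: t = 20/27, s = 4/9 — both in [0, 1], so the segments cross. Intersection point: (-7/9, 5/9).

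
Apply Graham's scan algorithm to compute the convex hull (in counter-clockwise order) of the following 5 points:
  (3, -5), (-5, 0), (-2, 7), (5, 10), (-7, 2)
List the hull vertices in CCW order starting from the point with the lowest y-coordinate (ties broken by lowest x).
Hull (CCW) = [(3, -5), (5, 10), (-2, 7), (-7, 2), (-5, 0)]

Graham scan procedure:
  1. Find the pivot p₀ = point with lowest y (tie → lowest x): (3, -5).
  2. Sort the remaining points by polar angle around p₀.
  3. Walk through sorted points, maintaining a stack; pop the top while the last three entries make a non-left turn (cross product ≤ 0).
  4. Final stack is the convex hull in CCW order: (3, -5), (5, 10), (-2, 7), (-7, 2), (-5, 0).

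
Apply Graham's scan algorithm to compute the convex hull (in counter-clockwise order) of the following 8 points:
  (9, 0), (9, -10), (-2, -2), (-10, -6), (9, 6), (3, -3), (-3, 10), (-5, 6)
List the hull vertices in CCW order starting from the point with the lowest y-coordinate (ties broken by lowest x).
Hull (CCW) = [(9, -10), (9, 6), (-3, 10), (-5, 6), (-10, -6)]

Graham scan procedure:
  1. Find the pivot p₀ = point with lowest y (tie → lowest x): (9, -10).
  2. Sort the remaining points by polar angle around p₀.
  3. Walk through sorted points, maintaining a stack; pop the top while the last three entries make a non-left turn (cross product ≤ 0).
  4. Final stack is the convex hull in CCW order: (9, -10), (9, 6), (-3, 10), (-5, 6), (-10, -6).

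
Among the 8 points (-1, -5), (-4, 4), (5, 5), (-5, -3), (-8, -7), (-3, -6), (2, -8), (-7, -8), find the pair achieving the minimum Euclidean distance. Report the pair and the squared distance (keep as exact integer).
Pair = ((-8, -7), (-7, -8)); squared distance = 2

Compute all C(8, 2) = 28 pairwise squared distances (x_i − x_j)² + (y_i − y_j)². The minimum is 2, attained by the pair ((-8, -7), (-7, -8)).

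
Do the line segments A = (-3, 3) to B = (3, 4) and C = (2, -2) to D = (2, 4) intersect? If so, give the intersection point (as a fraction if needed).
Yes; intersection at (2, 23/6) (t = 5/6 on AB, s = 35/36 on CD)

Parametrize AB as A + t(B − A) = (-3 + 6 t, 3 + 1 t) and CD as C + s(D − C) = (2 + 0 s, -2 + 6 s). Solve the linear system for (t, s). Determinant = -36 ≠ 0, so a unique intersection of the containing lines exists. Solution: t = 5/6, s = 35/36 — both in [0, 1], so the segments cross. Intersection point: (2, 23/6).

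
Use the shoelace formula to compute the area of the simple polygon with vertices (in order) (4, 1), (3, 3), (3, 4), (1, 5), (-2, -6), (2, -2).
Area = 53/2

Shoelace formula: Area = (1/2) |Σ_i (x_i · y_{i+1} − x_{i+1} · y_i)| (indices mod n). Compute each cross term:
  (4)(3) − (3)(1) = 9
  (3)(4) − (3)(3) = 3
  (3)(5) − (1)(4) = 11
  (1)(-6) − (-2)(5) = 4
  (-2)(-2) − (2)(-6) = 16
  (2)(1) − (4)(-2) = 10
Sum = 53, so (signed) Area = 53/2 = 53/2, |Area| = 53/2.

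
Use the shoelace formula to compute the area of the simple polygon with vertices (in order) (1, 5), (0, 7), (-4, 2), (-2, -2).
Area = 39/2

Shoelace formula: Area = (1/2) |Σ_i (x_i · y_{i+1} − x_{i+1} · y_i)| (indices mod n). Compute each cross term:
  (1)(7) − (0)(5) = 7
  (0)(2) − (-4)(7) = 28
  (-4)(-2) − (-2)(2) = 12
  (-2)(5) − (1)(-2) = -8
Sum = 39, so (signed) Area = 39/2 = 39/2, |Area| = 39/2.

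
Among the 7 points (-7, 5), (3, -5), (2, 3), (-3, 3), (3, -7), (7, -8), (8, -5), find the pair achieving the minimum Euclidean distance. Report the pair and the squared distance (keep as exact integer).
Pair = ((3, -5), (3, -7)); squared distance = 4

Compute all C(7, 2) = 21 pairwise squared distances (x_i − x_j)² + (y_i − y_j)². The minimum is 4, attained by the pair ((3, -5), (3, -7)).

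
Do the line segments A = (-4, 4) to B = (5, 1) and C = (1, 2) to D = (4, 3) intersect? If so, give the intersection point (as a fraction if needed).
Yes; intersection at (3/2, 13/6) (t = 11/18 on AB, s = 1/6 on CD)

Parametrize AB as A + t(B − A) = (-4 + 9 t, 4 + -3 t) and CD as C + s(D − C) = (1 + 3 s, 2 + 1 s). Solve the linear system for (t, s). Determinant = -18 ≠ 0, so a unique intersection of the containing lines exists. Solution: t = 11/18, s = 1/6 — both in [0, 1], so the segments cross. Intersection point: (3/2, 13/6).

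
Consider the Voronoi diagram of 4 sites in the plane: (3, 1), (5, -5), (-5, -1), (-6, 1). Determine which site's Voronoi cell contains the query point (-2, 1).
Nearest site = (-5, -1)

The Voronoi cell of site s contains exactly those query points closer to s than to any other site. Compute squared distances from q = (-2, 1) to each site:
  (-5 − -2)² + (-1 − 1)² = 13
  (-6 − -2)² + (1 − 1)² = 16
  (3 − -2)² + (1 − 1)² = 25
  (5 − -2)² + (-5 − 1)² = 85
Minimum is attained by (-5, -1), so q lies in its Voronoi cell.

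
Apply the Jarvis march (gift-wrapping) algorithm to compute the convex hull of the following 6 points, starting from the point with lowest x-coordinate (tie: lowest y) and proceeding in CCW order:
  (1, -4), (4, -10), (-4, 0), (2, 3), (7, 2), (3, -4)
Hull (CCW) = [(-4, 0), (4, -10), (7, 2), (2, 3)]

Jarvis march: at each step, from the current hull vertex p, select the next vertex q as the point such that every other point lies strictly to the left of (or on) the directed line p → q. (Equivalently: for every other point r, the cross product (q − p) × (r − p) ≥ 0.)
Starting point (lowest x, tie lowest y): (-4, 0). Wrap until returning to start. Resulting hull: (-4, 0), (4, -10), (7, 2), (2, 3).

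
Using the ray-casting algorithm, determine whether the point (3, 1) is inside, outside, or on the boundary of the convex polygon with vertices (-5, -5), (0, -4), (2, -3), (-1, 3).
The point (3, 1) lies strictly outside the polygon

Cast a horizontal ray to the right from the query point and count how many polygon edges it crosses (each edge strictly once or zero times, handled with the usual half-open convention). 
Parity of crossings → even ⇒ outside.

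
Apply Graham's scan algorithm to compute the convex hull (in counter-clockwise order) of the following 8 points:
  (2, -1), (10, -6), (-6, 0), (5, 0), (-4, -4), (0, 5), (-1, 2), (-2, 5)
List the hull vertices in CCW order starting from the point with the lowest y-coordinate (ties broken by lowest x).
Hull (CCW) = [(10, -6), (5, 0), (0, 5), (-2, 5), (-6, 0), (-4, -4)]

Graham scan procedure:
  1. Find the pivot p₀ = point with lowest y (tie → lowest x): (10, -6).
  2. Sort the remaining points by polar angle around p₀.
  3. Walk through sorted points, maintaining a stack; pop the top while the last three entries make a non-left turn (cross product ≤ 0).
  4. Final stack is the convex hull in CCW order: (10, -6), (5, 0), (0, 5), (-2, 5), (-6, 0), (-4, -4).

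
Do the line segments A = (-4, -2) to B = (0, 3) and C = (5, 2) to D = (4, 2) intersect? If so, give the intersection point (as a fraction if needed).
No (intersection of containing lines falls outside at least one segment)

Parametrize and solve: t = 4/5, s = 29/5. At least one of these is outside [0, 1], so the segments do not intersect.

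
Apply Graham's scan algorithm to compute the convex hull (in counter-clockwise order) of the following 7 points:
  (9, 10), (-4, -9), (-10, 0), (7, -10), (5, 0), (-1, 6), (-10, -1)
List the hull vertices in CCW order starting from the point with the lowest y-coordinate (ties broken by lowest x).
Hull (CCW) = [(7, -10), (9, 10), (-1, 6), (-10, 0), (-10, -1), (-4, -9)]

Graham scan procedure:
  1. Find the pivot p₀ = point with lowest y (tie → lowest x): (7, -10).
  2. Sort the remaining points by polar angle around p₀.
  3. Walk through sorted points, maintaining a stack; pop the top while the last three entries make a non-left turn (cross product ≤ 0).
  4. Final stack is the convex hull in CCW order: (7, -10), (9, 10), (-1, 6), (-10, 0), (-10, -1), (-4, -9).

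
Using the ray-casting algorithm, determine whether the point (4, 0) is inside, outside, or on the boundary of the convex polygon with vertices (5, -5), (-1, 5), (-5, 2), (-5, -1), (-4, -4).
The point (4, 0) lies strictly outside the polygon

Cast a horizontal ray to the right from the query point and count how many polygon edges it crosses (each edge strictly once or zero times, handled with the usual half-open convention). 
Parity of crossings → even ⇒ outside.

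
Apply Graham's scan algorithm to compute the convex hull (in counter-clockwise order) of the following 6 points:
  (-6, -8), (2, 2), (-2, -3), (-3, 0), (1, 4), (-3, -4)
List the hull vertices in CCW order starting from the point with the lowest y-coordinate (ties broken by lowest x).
Hull (CCW) = [(-6, -8), (2, 2), (1, 4), (-3, 0)]

Graham scan procedure:
  1. Find the pivot p₀ = point with lowest y (tie → lowest x): (-6, -8).
  2. Sort the remaining points by polar angle around p₀.
  3. Walk through sorted points, maintaining a stack; pop the top while the last three entries make a non-left turn (cross product ≤ 0).
  4. Final stack is the convex hull in CCW order: (-6, -8), (2, 2), (1, 4), (-3, 0).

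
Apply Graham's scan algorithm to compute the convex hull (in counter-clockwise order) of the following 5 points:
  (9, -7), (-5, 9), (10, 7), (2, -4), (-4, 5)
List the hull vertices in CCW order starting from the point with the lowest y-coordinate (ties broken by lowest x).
Hull (CCW) = [(9, -7), (10, 7), (-5, 9), (-4, 5), (2, -4)]

Graham scan procedure:
  1. Find the pivot p₀ = point with lowest y (tie → lowest x): (9, -7).
  2. Sort the remaining points by polar angle around p₀.
  3. Walk through sorted points, maintaining a stack; pop the top while the last three entries make a non-left turn (cross product ≤ 0).
  4. Final stack is the convex hull in CCW order: (9, -7), (10, 7), (-5, 9), (-4, 5), (2, -4).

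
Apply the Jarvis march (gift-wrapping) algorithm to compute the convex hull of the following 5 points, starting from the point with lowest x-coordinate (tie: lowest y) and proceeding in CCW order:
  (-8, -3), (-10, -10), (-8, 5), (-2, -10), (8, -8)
Hull (CCW) = [(-10, -10), (-2, -10), (8, -8), (-8, 5)]

Jarvis march: at each step, from the current hull vertex p, select the next vertex q as the point such that every other point lies strictly to the left of (or on) the directed line p → q. (Equivalently: for every other point r, the cross product (q − p) × (r − p) ≥ 0.)
Starting point (lowest x, tie lowest y): (-10, -10). Wrap until returning to start. Resulting hull: (-10, -10), (-2, -10), (8, -8), (-8, 5).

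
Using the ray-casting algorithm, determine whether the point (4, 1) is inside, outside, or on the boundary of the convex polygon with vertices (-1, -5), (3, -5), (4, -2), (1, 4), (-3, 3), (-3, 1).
The point (4, 1) lies strictly outside the polygon

Cast a horizontal ray to the right from the query point and count how many polygon edges it crosses (each edge strictly once or zero times, handled with the usual half-open convention). 
Parity of crossings → even ⇒ outside.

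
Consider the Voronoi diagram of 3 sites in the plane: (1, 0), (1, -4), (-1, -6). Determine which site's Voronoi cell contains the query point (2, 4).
Nearest site = (1, 0)

The Voronoi cell of site s contains exactly those query points closer to s than to any other site. Compute squared distances from q = (2, 4) to each site:
  (1 − 2)² + (0 − 4)² = 17
  (1 − 2)² + (-4 − 4)² = 65
  (-1 − 2)² + (-6 − 4)² = 109
Minimum is attained by (1, 0), so q lies in its Voronoi cell.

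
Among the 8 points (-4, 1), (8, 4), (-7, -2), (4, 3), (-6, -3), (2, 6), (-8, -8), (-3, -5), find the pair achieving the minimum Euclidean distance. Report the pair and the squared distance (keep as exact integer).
Pair = ((-7, -2), (-6, -3)); squared distance = 2

Compute all C(8, 2) = 28 pairwise squared distances (x_i − x_j)² + (y_i − y_j)². The minimum is 2, attained by the pair ((-7, -2), (-6, -3)).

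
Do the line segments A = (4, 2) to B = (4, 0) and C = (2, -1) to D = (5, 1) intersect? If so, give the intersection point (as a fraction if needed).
Yes; intersection at (4, 1/3) (t = 5/6 on AB, s = 2/3 on CD)

Parametrize AB as A + t(B − A) = (4 + 0 t, 2 + -2 t) and CD as C + s(D − C) = (2 + 3 s, -1 + 2 s). Solve the linear system for (t, s). Determinant = -6 ≠ 0, so a unique intersection of the containing lines exists. Solution: t = 5/6, s = 2/3 — both in [0, 1], so the segments cross. Intersection point: (4, 1/3).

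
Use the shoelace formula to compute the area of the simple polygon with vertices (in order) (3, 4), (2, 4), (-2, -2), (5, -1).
Area = 43/2

Shoelace formula: Area = (1/2) |Σ_i (x_i · y_{i+1} − x_{i+1} · y_i)| (indices mod n). Compute each cross term:
  (3)(4) − (2)(4) = 4
  (2)(-2) − (-2)(4) = 4
  (-2)(-1) − (5)(-2) = 12
  (5)(4) − (3)(-1) = 23
Sum = 43, so (signed) Area = 43/2 = 43/2, |Area| = 43/2.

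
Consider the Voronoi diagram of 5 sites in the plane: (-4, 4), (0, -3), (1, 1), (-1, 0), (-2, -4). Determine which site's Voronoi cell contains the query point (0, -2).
Nearest site = (0, -3)

The Voronoi cell of site s contains exactly those query points closer to s than to any other site. Compute squared distances from q = (0, -2) to each site:
  (0 − 0)² + (-3 − -2)² = 1
  (-1 − 0)² + (0 − -2)² = 5
  (-2 − 0)² + (-4 − -2)² = 8
  (1 − 0)² + (1 − -2)² = 10
  (-4 − 0)² + (4 − -2)² = 52
Minimum is attained by (0, -3), so q lies in its Voronoi cell.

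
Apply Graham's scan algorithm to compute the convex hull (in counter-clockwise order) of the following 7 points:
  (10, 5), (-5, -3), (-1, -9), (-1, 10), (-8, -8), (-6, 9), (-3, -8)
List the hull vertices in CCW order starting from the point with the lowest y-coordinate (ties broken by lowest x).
Hull (CCW) = [(-1, -9), (10, 5), (-1, 10), (-6, 9), (-8, -8)]

Graham scan procedure:
  1. Find the pivot p₀ = point with lowest y (tie → lowest x): (-1, -9).
  2. Sort the remaining points by polar angle around p₀.
  3. Walk through sorted points, maintaining a stack; pop the top while the last three entries make a non-left turn (cross product ≤ 0).
  4. Final stack is the convex hull in CCW order: (-1, -9), (10, 5), (-1, 10), (-6, 9), (-8, -8).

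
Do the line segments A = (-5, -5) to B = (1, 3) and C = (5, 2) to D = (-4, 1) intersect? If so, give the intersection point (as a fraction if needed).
Yes; intersection at (-2/11, 47/33) (t = 53/66 on AB, s = 19/33 on CD)

Parametrize AB as A + t(B − A) = (-5 + 6 t, -5 + 8 t) and CD as C + s(D − C) = (5 + -9 s, 2 + -1 s). Solve the linear system for (t, s). Determinant = -66 ≠ 0, so a unique intersection of the containing lines exists. Solution: t = 53/66, s = 19/33 — both in [0, 1], so the segments cross. Intersection point: (-2/11, 47/33).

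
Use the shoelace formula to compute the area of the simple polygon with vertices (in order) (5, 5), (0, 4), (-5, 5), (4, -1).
Area = 25

Shoelace formula: Area = (1/2) |Σ_i (x_i · y_{i+1} − x_{i+1} · y_i)| (indices mod n). Compute each cross term:
  (5)(4) − (0)(5) = 20
  (0)(5) − (-5)(4) = 20
  (-5)(-1) − (4)(5) = -15
  (4)(5) − (5)(-1) = 25
Sum = 50, so (signed) Area = 50/2 = 25, |Area| = 25.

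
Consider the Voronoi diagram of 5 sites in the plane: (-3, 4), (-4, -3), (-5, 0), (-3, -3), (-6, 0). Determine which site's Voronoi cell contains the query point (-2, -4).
Nearest site = (-3, -3)

The Voronoi cell of site s contains exactly those query points closer to s than to any other site. Compute squared distances from q = (-2, -4) to each site:
  (-3 − -2)² + (-3 − -4)² = 2
  (-4 − -2)² + (-3 − -4)² = 5
  (-5 − -2)² + (0 − -4)² = 25
  (-6 − -2)² + (0 − -4)² = 32
  (-3 − -2)² + (4 − -4)² = 65
Minimum is attained by (-3, -3), so q lies in its Voronoi cell.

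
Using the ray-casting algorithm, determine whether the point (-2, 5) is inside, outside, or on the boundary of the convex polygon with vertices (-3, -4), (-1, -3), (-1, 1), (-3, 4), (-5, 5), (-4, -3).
The point (-2, 5) lies strictly outside the polygon

Cast a horizontal ray to the right from the query point and count how many polygon edges it crosses (each edge strictly once or zero times, handled with the usual half-open convention). 
Parity of crossings → even ⇒ outside.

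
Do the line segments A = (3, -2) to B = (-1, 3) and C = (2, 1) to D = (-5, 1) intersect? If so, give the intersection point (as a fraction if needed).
Yes; intersection at (3/5, 1) (t = 3/5 on AB, s = 1/5 on CD)

Parametrize AB as A + t(B − A) = (3 + -4 t, -2 + 5 t) and CD as C + s(D − C) = (2 + -7 s, 1 + 0 s). Solve the linear system for (t, s). Determinant = -35 ≠ 0, so a unique intersection of the containing lines exists. Solution: t = 3/5, s = 1/5 — both in [0, 1], so the segments cross. Intersection point: (3/5, 1).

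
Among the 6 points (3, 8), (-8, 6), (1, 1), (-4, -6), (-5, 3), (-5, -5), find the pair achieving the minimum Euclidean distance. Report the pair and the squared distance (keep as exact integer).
Pair = ((-4, -6), (-5, -5)); squared distance = 2

Compute all C(6, 2) = 15 pairwise squared distances (x_i − x_j)² + (y_i − y_j)². The minimum is 2, attained by the pair ((-4, -6), (-5, -5)).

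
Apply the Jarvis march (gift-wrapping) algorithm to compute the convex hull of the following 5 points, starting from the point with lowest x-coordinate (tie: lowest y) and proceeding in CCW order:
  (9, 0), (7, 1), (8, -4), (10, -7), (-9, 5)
Hull (CCW) = [(-9, 5), (10, -7), (9, 0), (7, 1)]

Jarvis march: at each step, from the current hull vertex p, select the next vertex q as the point such that every other point lies strictly to the left of (or on) the directed line p → q. (Equivalently: for every other point r, the cross product (q − p) × (r − p) ≥ 0.)
Starting point (lowest x, tie lowest y): (-9, 5). Wrap until returning to start. Resulting hull: (-9, 5), (10, -7), (9, 0), (7, 1).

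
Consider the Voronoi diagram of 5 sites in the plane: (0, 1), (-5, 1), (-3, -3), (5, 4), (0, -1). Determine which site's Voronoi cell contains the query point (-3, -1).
Nearest site = (-3, -3)

The Voronoi cell of site s contains exactly those query points closer to s than to any other site. Compute squared distances from q = (-3, -1) to each site:
  (-3 − -3)² + (-3 − -1)² = 4
  (-5 − -3)² + (1 − -1)² = 8
  (0 − -3)² + (-1 − -1)² = 9
  (0 − -3)² + (1 − -1)² = 13
  (5 − -3)² + (4 − -1)² = 89
Minimum is attained by (-3, -3), so q lies in its Voronoi cell.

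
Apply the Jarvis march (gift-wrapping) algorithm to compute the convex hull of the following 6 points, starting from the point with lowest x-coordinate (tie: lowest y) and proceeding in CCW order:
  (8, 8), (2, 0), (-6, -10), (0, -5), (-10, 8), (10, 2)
Hull (CCW) = [(-10, 8), (-6, -10), (10, 2), (8, 8)]

Jarvis march: at each step, from the current hull vertex p, select the next vertex q as the point such that every other point lies strictly to the left of (or on) the directed line p → q. (Equivalently: for every other point r, the cross product (q − p) × (r − p) ≥ 0.)
Starting point (lowest x, tie lowest y): (-10, 8). Wrap until returning to start. Resulting hull: (-10, 8), (-6, -10), (10, 2), (8, 8).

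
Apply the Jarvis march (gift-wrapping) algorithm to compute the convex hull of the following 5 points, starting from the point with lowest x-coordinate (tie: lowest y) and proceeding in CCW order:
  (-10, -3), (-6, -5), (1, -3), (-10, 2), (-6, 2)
Hull (CCW) = [(-10, -3), (-6, -5), (1, -3), (-6, 2), (-10, 2)]

Jarvis march: at each step, from the current hull vertex p, select the next vertex q as the point such that every other point lies strictly to the left of (or on) the directed line p → q. (Equivalently: for every other point r, the cross product (q − p) × (r − p) ≥ 0.)
Starting point (lowest x, tie lowest y): (-10, -3). Wrap until returning to start. Resulting hull: (-10, -3), (-6, -5), (1, -3), (-6, 2), (-10, 2).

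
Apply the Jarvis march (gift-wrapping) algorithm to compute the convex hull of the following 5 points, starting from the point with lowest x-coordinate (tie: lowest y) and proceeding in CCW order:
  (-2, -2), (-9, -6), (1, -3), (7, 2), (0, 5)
Hull (CCW) = [(-9, -6), (1, -3), (7, 2), (0, 5)]

Jarvis march: at each step, from the current hull vertex p, select the next vertex q as the point such that every other point lies strictly to the left of (or on) the directed line p → q. (Equivalently: for every other point r, the cross product (q − p) × (r − p) ≥ 0.)
Starting point (lowest x, tie lowest y): (-9, -6). Wrap until returning to start. Resulting hull: (-9, -6), (1, -3), (7, 2), (0, 5).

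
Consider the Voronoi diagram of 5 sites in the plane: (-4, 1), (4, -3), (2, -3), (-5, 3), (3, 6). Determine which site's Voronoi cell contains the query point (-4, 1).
Nearest site = (-4, 1)

The Voronoi cell of site s contains exactly those query points closer to s than to any other site. Compute squared distances from q = (-4, 1) to each site:
  (-4 − -4)² + (1 − 1)² = 0
  (-5 − -4)² + (3 − 1)² = 5
  (2 − -4)² + (-3 − 1)² = 52
  (3 − -4)² + (6 − 1)² = 74
  (4 − -4)² + (-3 − 1)² = 80
Minimum is attained by (-4, 1), so q lies in its Voronoi cell.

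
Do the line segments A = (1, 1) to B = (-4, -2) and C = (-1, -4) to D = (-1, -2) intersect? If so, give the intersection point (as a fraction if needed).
No (intersection of containing lines falls outside at least one segment)

Parametrize and solve: t = 2/5, s = 19/10. At least one of these is outside [0, 1], so the segments do not intersect.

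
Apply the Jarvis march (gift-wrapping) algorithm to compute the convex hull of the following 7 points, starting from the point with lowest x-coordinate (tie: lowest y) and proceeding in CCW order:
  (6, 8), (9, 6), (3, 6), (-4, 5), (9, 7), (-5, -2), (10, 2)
Hull (CCW) = [(-5, -2), (10, 2), (9, 7), (6, 8), (-4, 5)]

Jarvis march: at each step, from the current hull vertex p, select the next vertex q as the point such that every other point lies strictly to the left of (or on) the directed line p → q. (Equivalently: for every other point r, the cross product (q − p) × (r − p) ≥ 0.)
Starting point (lowest x, tie lowest y): (-5, -2). Wrap until returning to start. Resulting hull: (-5, -2), (10, 2), (9, 7), (6, 8), (-4, 5).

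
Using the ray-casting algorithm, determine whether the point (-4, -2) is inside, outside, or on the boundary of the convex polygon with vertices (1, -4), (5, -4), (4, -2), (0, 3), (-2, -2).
The point (-4, -2) lies strictly outside the polygon

Cast a horizontal ray to the right from the query point and count how many polygon edges it crosses (each edge strictly once or zero times, handled with the usual half-open convention). 
Parity of crossings → even ⇒ outside.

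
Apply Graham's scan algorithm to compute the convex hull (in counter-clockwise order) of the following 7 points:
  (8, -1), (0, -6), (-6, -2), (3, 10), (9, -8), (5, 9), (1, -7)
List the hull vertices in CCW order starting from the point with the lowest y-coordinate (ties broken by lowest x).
Hull (CCW) = [(9, -8), (8, -1), (5, 9), (3, 10), (-6, -2), (1, -7)]

Graham scan procedure:
  1. Find the pivot p₀ = point with lowest y (tie → lowest x): (9, -8).
  2. Sort the remaining points by polar angle around p₀.
  3. Walk through sorted points, maintaining a stack; pop the top while the last three entries make a non-left turn (cross product ≤ 0).
  4. Final stack is the convex hull in CCW order: (9, -8), (8, -1), (5, 9), (3, 10), (-6, -2), (1, -7).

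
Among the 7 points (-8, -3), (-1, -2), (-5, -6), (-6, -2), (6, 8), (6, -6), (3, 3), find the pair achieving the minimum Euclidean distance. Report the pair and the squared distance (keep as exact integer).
Pair = ((-8, -3), (-6, -2)); squared distance = 5

Compute all C(7, 2) = 21 pairwise squared distances (x_i − x_j)² + (y_i − y_j)². The minimum is 5, attained by the pair ((-8, -3), (-6, -2)).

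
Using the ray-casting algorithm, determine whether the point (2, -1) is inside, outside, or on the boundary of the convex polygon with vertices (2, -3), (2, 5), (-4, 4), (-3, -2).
The point (2, -1) lies on the polygon boundary

Boundary check: the query satisfies the collinearity and bounding-box conditions for some polygon edge, so it lies exactly on the boundary.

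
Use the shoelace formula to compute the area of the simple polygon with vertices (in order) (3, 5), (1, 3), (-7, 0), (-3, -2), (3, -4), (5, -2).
Area = 51

Shoelace formula: Area = (1/2) |Σ_i (x_i · y_{i+1} − x_{i+1} · y_i)| (indices mod n). Compute each cross term:
  (3)(3) − (1)(5) = 4
  (1)(0) − (-7)(3) = 21
  (-7)(-2) − (-3)(0) = 14
  (-3)(-4) − (3)(-2) = 18
  (3)(-2) − (5)(-4) = 14
  (5)(5) − (3)(-2) = 31
Sum = 102, so (signed) Area = 102/2 = 51, |Area| = 51.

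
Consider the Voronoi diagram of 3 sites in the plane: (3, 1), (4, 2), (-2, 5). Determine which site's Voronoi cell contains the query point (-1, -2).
Nearest site = (3, 1)

The Voronoi cell of site s contains exactly those query points closer to s than to any other site. Compute squared distances from q = (-1, -2) to each site:
  (3 − -1)² + (1 − -2)² = 25
  (4 − -1)² + (2 − -2)² = 41
  (-2 − -1)² + (5 − -2)² = 50
Minimum is attained by (3, 1), so q lies in its Voronoi cell.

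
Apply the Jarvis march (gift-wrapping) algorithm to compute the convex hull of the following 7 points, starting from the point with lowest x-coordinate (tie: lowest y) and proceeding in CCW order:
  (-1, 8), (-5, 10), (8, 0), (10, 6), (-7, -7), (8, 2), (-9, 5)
Hull (CCW) = [(-9, 5), (-7, -7), (8, 0), (10, 6), (-5, 10)]

Jarvis march: at each step, from the current hull vertex p, select the next vertex q as the point such that every other point lies strictly to the left of (or on) the directed line p → q. (Equivalently: for every other point r, the cross product (q − p) × (r − p) ≥ 0.)
Starting point (lowest x, tie lowest y): (-9, 5). Wrap until returning to start. Resulting hull: (-9, 5), (-7, -7), (8, 0), (10, 6), (-5, 10).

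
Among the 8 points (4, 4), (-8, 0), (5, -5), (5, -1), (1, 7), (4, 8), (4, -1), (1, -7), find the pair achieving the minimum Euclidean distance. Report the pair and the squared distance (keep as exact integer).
Pair = ((5, -1), (4, -1)); squared distance = 1

Compute all C(8, 2) = 28 pairwise squared distances (x_i − x_j)² + (y_i − y_j)². The minimum is 1, attained by the pair ((5, -1), (4, -1)).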